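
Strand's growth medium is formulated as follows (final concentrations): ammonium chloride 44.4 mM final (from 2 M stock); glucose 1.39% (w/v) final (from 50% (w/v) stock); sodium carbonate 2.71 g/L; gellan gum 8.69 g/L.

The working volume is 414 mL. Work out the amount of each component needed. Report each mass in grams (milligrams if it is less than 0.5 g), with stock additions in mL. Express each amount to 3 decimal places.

Scale factor relative to 1 L: 0.414.
ammonium chloride: dilute stock: 44.4 mM × 414 mL ÷ 2000 mM = 9.191 mL
glucose: dilute stock: 1.39% ÷ 50% × 414 mL = 11.509 mL
sodium carbonate: 2.71 g/L × 0.414 L = 1.122 g
gellan gum: 8.69 g/L × 0.414 L = 3.598 g

ammonium chloride 9.191 mL; glucose 11.509 mL; sodium carbonate 1.122 g; gellan gum 3.598 g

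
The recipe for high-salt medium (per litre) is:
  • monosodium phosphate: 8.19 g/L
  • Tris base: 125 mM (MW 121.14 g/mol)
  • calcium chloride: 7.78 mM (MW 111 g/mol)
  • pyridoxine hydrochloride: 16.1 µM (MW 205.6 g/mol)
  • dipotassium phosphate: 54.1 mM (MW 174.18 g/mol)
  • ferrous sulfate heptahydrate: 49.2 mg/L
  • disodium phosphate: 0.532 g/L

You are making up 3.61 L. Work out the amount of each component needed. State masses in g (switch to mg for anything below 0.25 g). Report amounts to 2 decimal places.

monosodium phosphate 29.57 g; Tris base 54.66 g; calcium chloride 3.12 g; pyridoxine hydrochloride 11.95 mg; dipotassium phosphate 34.02 g; ferrous sulfate heptahydrate 177.61 mg; disodium phosphate 1.92 g

Working volume: 3.61 L.
monosodium phosphate: 8.19 g/L × 3.61 L = 29.57 g
Tris base: 125 mmol/L × 121.14 g/mol × 3.61 L ÷ 1000 = 54.66 g
calcium chloride: 7.78 mmol/L × 111 g/mol × 3.61 L ÷ 1000 = 3.12 g
pyridoxine hydrochloride: 16.1 µmol/L × 205.6 g/mol × 3.61 L ÷ 1000 = 11.95 mg
dipotassium phosphate: 54.1 mmol/L × 174.18 g/mol × 3.61 L ÷ 1000 = 34.02 g
ferrous sulfate heptahydrate: 49.2 mg/L × 3.61 L = 177.61 mg
disodium phosphate: 0.532 g/L × 3.61 L = 1.92 g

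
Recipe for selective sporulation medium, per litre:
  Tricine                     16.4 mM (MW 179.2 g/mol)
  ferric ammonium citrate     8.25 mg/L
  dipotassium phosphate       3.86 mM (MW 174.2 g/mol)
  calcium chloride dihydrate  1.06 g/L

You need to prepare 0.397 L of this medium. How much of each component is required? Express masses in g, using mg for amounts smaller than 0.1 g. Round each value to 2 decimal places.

Tricine 1.17 g; ferric ammonium citrate 3.28 mg; dipotassium phosphate 0.27 g; calcium chloride dihydrate 0.42 g

Scale factor relative to 1 L: 0.397.
Tricine: 16.4 mmol/L × 179.2 g/mol × 0.397 L ÷ 1000 = 1.17 g
ferric ammonium citrate: 8.25 mg/L × 0.397 L = 3.28 mg
dipotassium phosphate: 3.86 mmol/L × 174.2 g/mol × 0.397 L ÷ 1000 = 0.27 g
calcium chloride dihydrate: 1.06 g/L × 0.397 L = 0.42 g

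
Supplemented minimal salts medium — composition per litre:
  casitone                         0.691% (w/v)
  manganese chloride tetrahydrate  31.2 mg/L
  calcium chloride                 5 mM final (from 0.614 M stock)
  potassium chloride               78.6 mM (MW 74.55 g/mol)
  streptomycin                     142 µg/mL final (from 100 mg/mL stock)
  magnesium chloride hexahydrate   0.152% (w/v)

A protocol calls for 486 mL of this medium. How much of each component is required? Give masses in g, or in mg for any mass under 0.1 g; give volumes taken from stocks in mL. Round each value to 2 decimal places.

Scale factor relative to 1 L: 0.486.
casitone: 0.691 g per 100 mL × 486 mL ÷ 100 = 3.36 g
manganese chloride tetrahydrate: 31.2 mg/L × 0.486 L = 15.16 mg
calcium chloride: dilute stock: 5 mM × 486 mL ÷ 614 mM = 3.96 mL
potassium chloride: 78.6 mmol/L × 74.55 g/mol × 0.486 L ÷ 1000 = 2.85 g
streptomycin: C1V1 = C2V2 → 142 µg/mL × 486 mL ÷ 100000 µg/mL = 0.69 mL
magnesium chloride hexahydrate: 0.152 g per 100 mL × 486 mL ÷ 100 = 0.74 g

casitone 3.36 g; manganese chloride tetrahydrate 15.16 mg; calcium chloride 3.96 mL; potassium chloride 2.85 g; streptomycin 0.69 mL; magnesium chloride hexahydrate 0.74 g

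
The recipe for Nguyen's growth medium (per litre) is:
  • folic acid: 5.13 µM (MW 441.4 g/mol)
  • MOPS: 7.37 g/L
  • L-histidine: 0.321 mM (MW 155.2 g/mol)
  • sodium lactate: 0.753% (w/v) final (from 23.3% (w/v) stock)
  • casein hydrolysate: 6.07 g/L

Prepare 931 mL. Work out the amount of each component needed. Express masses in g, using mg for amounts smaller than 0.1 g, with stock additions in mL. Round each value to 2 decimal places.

Target volume = 931 mL = 0.931 L.
folic acid: 5.13 µmol/L × 441.4 g/mol × 0.931 L ÷ 1000 = 2.11 mg
MOPS: 7.37 g/L × 0.931 L = 6.86 g
L-histidine: 0.321 mmol/L × 155.2 mg/mmol × 0.931 L = 46.38 mg
sodium lactate: C1V1 = C2V2 → 0.753% ÷ 23.3% × 931 mL = 30.09 mL
casein hydrolysate: 6.07 g/L × 0.931 L = 5.65 g

folic acid 2.11 mg; MOPS 6.86 g; L-histidine 46.38 mg; sodium lactate 30.09 mL; casein hydrolysate 5.65 g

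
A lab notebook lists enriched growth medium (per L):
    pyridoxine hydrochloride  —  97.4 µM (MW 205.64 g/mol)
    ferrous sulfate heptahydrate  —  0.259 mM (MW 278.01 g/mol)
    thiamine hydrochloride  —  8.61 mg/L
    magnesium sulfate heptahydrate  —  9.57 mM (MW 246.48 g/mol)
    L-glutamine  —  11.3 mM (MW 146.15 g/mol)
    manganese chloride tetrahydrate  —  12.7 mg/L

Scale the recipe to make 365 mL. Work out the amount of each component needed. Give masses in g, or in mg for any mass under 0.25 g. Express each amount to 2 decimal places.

Scale factor relative to 1 L: 0.365.
pyridoxine hydrochloride: 97.4 µmol/L × 205.64 g/mol × 0.365 L ÷ 1000 = 7.31 mg
ferrous sulfate heptahydrate: 0.259 mmol/L × 278.01 mg/mmol × 0.365 L = 26.28 mg
thiamine hydrochloride: 8.61 mg/L × 0.365 L = 3.14 mg
magnesium sulfate heptahydrate: 9.57 mmol/L × 246.48 g/mol × 0.365 L ÷ 1000 = 0.86 g
L-glutamine: 11.3 mmol/L × 146.15 g/mol × 0.365 L ÷ 1000 = 0.60 g
manganese chloride tetrahydrate: 12.7 mg/L × 0.365 L = 4.64 mg

pyridoxine hydrochloride 7.31 mg; ferrous sulfate heptahydrate 26.28 mg; thiamine hydrochloride 3.14 mg; magnesium sulfate heptahydrate 0.86 g; L-glutamine 0.60 g; manganese chloride tetrahydrate 4.64 mg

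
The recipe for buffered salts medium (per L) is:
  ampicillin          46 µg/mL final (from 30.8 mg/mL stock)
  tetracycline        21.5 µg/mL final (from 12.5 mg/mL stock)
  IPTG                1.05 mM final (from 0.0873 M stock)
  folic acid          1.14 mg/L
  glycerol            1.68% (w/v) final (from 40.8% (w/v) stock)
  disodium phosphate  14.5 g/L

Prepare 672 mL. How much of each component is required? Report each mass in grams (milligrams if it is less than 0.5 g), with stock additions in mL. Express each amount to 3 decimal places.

ampicillin 1.004 mL; tetracycline 1.156 mL; IPTG 8.082 mL; folic acid 0.766 mg; glycerol 27.671 mL; disodium phosphate 9.744 g

Scale factor relative to 1 L: 0.672.
ampicillin: C1V1 = C2V2 → 46 µg/mL × 672 mL ÷ 30800 µg/mL = 1.004 mL
tetracycline: dilute stock: 21.5 µg/mL × 672 mL ÷ 12500 µg/mL = 1.156 mL
IPTG: dilute stock: 1.05 mM × 672 mL ÷ 87.3 mM = 8.082 mL
folic acid: 1.14 mg/L × 0.672 L = 0.766 mg
glycerol: V = C2·V2/C1 = 1.68% ÷ 40.8% × 672 mL = 27.671 mL
disodium phosphate: 14.5 g/L × 0.672 L = 9.744 g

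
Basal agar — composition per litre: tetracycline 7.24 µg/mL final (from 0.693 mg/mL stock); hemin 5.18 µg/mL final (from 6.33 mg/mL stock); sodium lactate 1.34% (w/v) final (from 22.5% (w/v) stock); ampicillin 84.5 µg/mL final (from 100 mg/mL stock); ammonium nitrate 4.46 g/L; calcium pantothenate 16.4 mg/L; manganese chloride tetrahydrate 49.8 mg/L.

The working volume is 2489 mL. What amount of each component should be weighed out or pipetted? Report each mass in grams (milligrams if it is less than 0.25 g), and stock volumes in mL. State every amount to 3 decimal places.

tetracycline 26.003 mL; hemin 2.037 mL; sodium lactate 148.234 mL; ampicillin 2.103 mL; ammonium nitrate 11.101 g; calcium pantothenate 40.820 mg; manganese chloride tetrahydrate 123.952 mg

Scale factor relative to 1 L: 2.489.
tetracycline: C1V1 = C2V2 → 7.24 µg/mL × 2489 mL ÷ 693 µg/mL = 26.003 mL
hemin: V = C2·V2/C1 = 5.18 µg/mL × 2489 mL ÷ 6330 µg/mL = 2.037 mL
sodium lactate: V = C2·V2/C1 = 1.34% ÷ 22.5% × 2489 mL = 148.234 mL
ampicillin: V = C2·V2/C1 = 84.5 µg/mL × 2489 mL ÷ 100000 µg/mL = 2.103 mL
ammonium nitrate: 4.46 g/L × 2.489 L = 11.101 g
calcium pantothenate: 16.4 mg/L × 2.489 L = 40.820 mg
manganese chloride tetrahydrate: 49.8 mg/L × 2.489 L = 123.952 mg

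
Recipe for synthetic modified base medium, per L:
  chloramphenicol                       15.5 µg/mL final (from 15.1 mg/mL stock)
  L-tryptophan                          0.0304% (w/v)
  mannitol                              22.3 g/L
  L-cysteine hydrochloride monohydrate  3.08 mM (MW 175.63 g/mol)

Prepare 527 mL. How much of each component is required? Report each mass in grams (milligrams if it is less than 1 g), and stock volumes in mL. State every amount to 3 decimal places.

chloramphenicol 0.541 mL; L-tryptophan 160.208 mg; mannitol 11.752 g; L-cysteine hydrochloride monohydrate 285.076 mg

Scale factor relative to 1 L: 0.527.
chloramphenicol: V = C2·V2/C1 = 15.5 µg/mL × 527 mL ÷ 15100 µg/mL = 0.541 mL
L-tryptophan: 0.0304% w/v = 0.304 g/L → 0.304 × 0.527 L = 0.160208 g = 160.208 mg
mannitol: 22.3 g/L × 0.527 L = 11.752 g
L-cysteine hydrochloride monohydrate: 3.08 mmol/L × 175.63 mg/mmol × 0.527 L = 285.076 mg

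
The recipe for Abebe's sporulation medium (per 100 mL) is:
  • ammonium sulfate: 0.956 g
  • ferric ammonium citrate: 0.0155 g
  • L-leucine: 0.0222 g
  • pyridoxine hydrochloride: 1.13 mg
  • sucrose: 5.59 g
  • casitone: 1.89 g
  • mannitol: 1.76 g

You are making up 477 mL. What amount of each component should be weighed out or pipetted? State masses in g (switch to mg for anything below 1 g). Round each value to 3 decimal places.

Ratio of target to recipe volume: 477 / 100 = 4.77.
ammonium sulfate: 0.956 g × (477 mL / 100 mL) = 4.560 g
ferric ammonium citrate: 0.0155 g × (477 mL / 100 mL) = 0.073935 g = 73.935 mg
L-leucine: 0.0222 g × (477 mL / 100 mL) = 0.105894 g = 105.894 mg
pyridoxine hydrochloride: 1.13 mg × (477 mL / 100 mL) = 5.390 mg
sucrose: 5.59 g × (477 mL / 100 mL) = 26.664 g
casitone: 1.89 g × (477 mL / 100 mL) = 9.015 g
mannitol: 1.76 g × (477 mL / 100 mL) = 8.395 g

ammonium sulfate 4.560 g; ferric ammonium citrate 73.935 mg; L-leucine 105.894 mg; pyridoxine hydrochloride 5.390 mg; sucrose 26.664 g; casitone 9.015 g; mannitol 8.395 g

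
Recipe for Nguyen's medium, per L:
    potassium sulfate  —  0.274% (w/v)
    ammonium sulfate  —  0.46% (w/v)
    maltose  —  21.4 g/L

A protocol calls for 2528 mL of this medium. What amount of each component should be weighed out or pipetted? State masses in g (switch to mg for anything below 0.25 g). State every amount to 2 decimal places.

Working volume: 2528 mL = 2.528 L.
potassium sulfate: 0.274 g per 100 mL × 2528 mL ÷ 100 = 6.93 g
ammonium sulfate: 0.46 g per 100 mL × 2528 mL ÷ 100 = 11.63 g
maltose: 21.4 g/L × 2.528 L = 54.10 g

potassium sulfate 6.93 g; ammonium sulfate 11.63 g; maltose 54.10 g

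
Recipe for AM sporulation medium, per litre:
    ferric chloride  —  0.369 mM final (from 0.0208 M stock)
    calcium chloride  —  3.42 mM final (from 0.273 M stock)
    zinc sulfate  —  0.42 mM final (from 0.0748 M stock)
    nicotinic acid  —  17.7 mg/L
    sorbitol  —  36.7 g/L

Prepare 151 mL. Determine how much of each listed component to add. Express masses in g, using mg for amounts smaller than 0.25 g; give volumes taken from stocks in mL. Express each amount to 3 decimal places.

ferric chloride 2.679 mL; calcium chloride 1.892 mL; zinc sulfate 0.848 mL; nicotinic acid 2.673 mg; sorbitol 5.542 g

Working volume: 151 mL = 0.151 L.
ferric chloride: C1V1 = C2V2 → 0.369 mM × 151 mL ÷ 20.8 mM = 2.679 mL
calcium chloride: dilute stock: 3.42 mM × 151 mL ÷ 273 mM = 1.892 mL
zinc sulfate: V = C2·V2/C1 = 0.42 mM × 151 mL ÷ 74.8 mM = 0.848 mL
nicotinic acid: 17.7 mg/L × 0.151 L = 2.673 mg
sorbitol: 36.7 g/L × 0.151 L = 5.542 g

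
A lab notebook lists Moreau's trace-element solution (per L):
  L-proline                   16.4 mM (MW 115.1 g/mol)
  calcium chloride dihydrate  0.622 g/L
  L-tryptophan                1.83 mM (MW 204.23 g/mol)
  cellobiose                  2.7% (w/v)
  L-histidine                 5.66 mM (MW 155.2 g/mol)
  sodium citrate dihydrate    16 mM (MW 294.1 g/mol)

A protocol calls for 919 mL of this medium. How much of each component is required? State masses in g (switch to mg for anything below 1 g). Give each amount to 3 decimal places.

Working volume: 919 mL = 0.919 L.
L-proline: 16.4 mmol/L × 115.1 g/mol × 0.919 L ÷ 1000 = 1.735 g
calcium chloride dihydrate: 0.622 g/L × 0.919 L = 0.571618 g = 571.618 mg
L-tryptophan: 1.83 mmol/L × 204.23 mg/mmol × 0.919 L = 343.468 mg
cellobiose: 2.7% w/v = 27 g/L → 27 × 0.919 L = 24.813 g
L-histidine: 5.66 mmol/L × 155.2 mg/mmol × 0.919 L = 807.279 mg
sodium citrate dihydrate: 16 mmol/L × 294.1 g/mol × 0.919 L ÷ 1000 = 4.324 g

L-proline 1.735 g; calcium chloride dihydrate 571.618 mg; L-tryptophan 343.468 mg; cellobiose 24.813 g; L-histidine 807.279 mg; sodium citrate dihydrate 4.324 g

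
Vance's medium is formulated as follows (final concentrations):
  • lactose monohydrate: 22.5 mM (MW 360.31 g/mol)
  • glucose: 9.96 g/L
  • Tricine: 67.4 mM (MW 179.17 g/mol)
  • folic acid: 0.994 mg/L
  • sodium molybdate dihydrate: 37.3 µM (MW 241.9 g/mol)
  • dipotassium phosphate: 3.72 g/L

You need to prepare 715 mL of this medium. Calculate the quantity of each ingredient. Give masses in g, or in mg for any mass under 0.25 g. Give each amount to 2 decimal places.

Scale factor relative to 1 L: 0.715.
lactose monohydrate: 22.5 mmol/L × 360.31 g/mol × 0.715 L ÷ 1000 = 5.80 g
glucose: 9.96 g/L × 0.715 L = 7.12 g
Tricine: 67.4 mmol/L × 179.17 g/mol × 0.715 L ÷ 1000 = 8.63 g
folic acid: 0.994 mg/L × 0.715 L = 0.71 mg
sodium molybdate dihydrate: 37.3 µmol/L × 241.9 g/mol × 0.715 L ÷ 1000 = 6.45 mg
dipotassium phosphate: 3.72 g/L × 0.715 L = 2.66 g

lactose monohydrate 5.80 g; glucose 7.12 g; Tricine 8.63 g; folic acid 0.71 mg; sodium molybdate dihydrate 6.45 mg; dipotassium phosphate 2.66 g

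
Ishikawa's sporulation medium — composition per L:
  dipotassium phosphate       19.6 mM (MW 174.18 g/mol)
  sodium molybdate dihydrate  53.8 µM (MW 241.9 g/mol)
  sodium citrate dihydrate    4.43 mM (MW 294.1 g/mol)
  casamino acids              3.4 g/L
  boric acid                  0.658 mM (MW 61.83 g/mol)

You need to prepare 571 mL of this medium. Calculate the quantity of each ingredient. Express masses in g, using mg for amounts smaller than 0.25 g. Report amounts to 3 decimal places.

dipotassium phosphate 1.949 g; sodium molybdate dihydrate 7.431 mg; sodium citrate dihydrate 0.744 g; casamino acids 1.941 g; boric acid 23.231 mg

Scale factor relative to 1 L: 0.571.
dipotassium phosphate: 19.6 mmol/L × 174.18 g/mol × 0.571 L ÷ 1000 = 1.949 g
sodium molybdate dihydrate: 53.8 µmol/L × 241.9 g/mol × 0.571 L ÷ 1000 = 7.431 mg
sodium citrate dihydrate: 4.43 mmol/L × 294.1 g/mol × 0.571 L ÷ 1000 = 0.744 g
casamino acids: 3.4 g/L × 0.571 L = 1.941 g
boric acid: 0.658 mmol/L × 61.83 mg/mmol × 0.571 L = 23.231 mg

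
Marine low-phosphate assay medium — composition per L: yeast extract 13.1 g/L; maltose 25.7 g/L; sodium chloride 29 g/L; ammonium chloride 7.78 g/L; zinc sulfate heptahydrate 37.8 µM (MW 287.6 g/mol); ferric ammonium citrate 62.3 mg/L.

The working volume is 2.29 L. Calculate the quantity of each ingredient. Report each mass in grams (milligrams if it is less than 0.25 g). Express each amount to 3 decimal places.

yeast extract 29.999 g; maltose 58.853 g; sodium chloride 66.410 g; ammonium chloride 17.816 g; zinc sulfate heptahydrate 24.895 mg; ferric ammonium citrate 142.667 mg

Scale factor relative to 1 L: 2.29.
yeast extract: 13.1 g/L × 2.29 L = 29.999 g
maltose: 25.7 g/L × 2.29 L = 58.853 g
sodium chloride: 29 g/L × 2.29 L = 66.410 g
ammonium chloride: 7.78 g/L × 2.29 L = 17.816 g
zinc sulfate heptahydrate: 37.8 µmol/L × 287.6 g/mol × 2.29 L ÷ 1000 = 24.895 mg
ferric ammonium citrate: 62.3 mg/L × 2.29 L = 142.667 mg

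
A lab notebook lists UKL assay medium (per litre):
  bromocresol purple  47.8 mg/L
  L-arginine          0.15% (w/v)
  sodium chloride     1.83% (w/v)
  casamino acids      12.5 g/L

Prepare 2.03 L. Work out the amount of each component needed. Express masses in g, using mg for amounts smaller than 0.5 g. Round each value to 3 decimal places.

Working volume: 2.03 L.
bromocresol purple: 47.8 mg/L × 2.03 L = 97.034 mg
L-arginine: 0.15 g per 100 mL × 2030 mL ÷ 100 = 3.045 g
sodium chloride: 1.83% w/v = 18.3 g/L → 18.3 × 2.03 L = 37.149 g
casamino acids: 12.5 g/L × 2.03 L = 25.375 g

bromocresol purple 97.034 mg; L-arginine 3.045 g; sodium chloride 37.149 g; casamino acids 25.375 g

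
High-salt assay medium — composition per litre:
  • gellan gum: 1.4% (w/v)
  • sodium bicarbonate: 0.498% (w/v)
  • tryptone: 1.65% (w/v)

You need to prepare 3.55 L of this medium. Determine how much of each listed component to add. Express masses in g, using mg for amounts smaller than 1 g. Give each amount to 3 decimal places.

Working volume: 3.55 L.
gellan gum: 1.4 g per 100 mL × 3550 mL ÷ 100 = 49.700 g
sodium bicarbonate: 0.498 g per 100 mL × 3550 mL ÷ 100 = 17.679 g
tryptone: 1.65% w/v = 16.5 g/L → 16.5 × 3.55 L = 58.575 g

gellan gum 49.700 g; sodium bicarbonate 17.679 g; tryptone 58.575 g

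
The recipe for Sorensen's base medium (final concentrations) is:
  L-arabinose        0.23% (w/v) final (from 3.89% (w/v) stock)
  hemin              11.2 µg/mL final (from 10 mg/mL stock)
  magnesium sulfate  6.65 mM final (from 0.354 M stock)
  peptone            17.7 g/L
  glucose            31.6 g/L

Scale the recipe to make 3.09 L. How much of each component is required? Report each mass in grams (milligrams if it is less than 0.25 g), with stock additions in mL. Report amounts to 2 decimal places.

Scale factor relative to 1 L: 3.09.
L-arabinose: V = C2·V2/C1 = 0.23% ÷ 3.89% × 3090 mL = 182.70 mL
hemin: C1V1 = C2V2 → 11.2 µg/mL × 3090 mL ÷ 10000 µg/mL = 3.46 mL
magnesium sulfate: V = C2·V2/C1 = 6.65 mM × 3090 mL ÷ 354 mM = 58.05 mL
peptone: 17.7 g/L × 3.09 L = 54.69 g
glucose: 31.6 g/L × 3.09 L = 97.64 g

L-arabinose 182.70 mL; hemin 3.46 mL; magnesium sulfate 58.05 mL; peptone 54.69 g; glucose 97.64 g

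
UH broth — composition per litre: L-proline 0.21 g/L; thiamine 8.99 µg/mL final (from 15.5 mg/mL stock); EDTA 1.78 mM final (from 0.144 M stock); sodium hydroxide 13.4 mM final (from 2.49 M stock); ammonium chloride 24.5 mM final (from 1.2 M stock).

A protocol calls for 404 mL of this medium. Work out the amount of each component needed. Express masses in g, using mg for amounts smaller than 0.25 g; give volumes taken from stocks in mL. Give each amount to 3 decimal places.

Scale factor relative to 1 L: 0.404.
L-proline: 0.21 g/L × 0.404 L = 0.08484 g = 84.840 mg
thiamine: V = C2·V2/C1 = 8.99 µg/mL × 404 mL ÷ 15500 µg/mL = 0.234 mL
EDTA: V = C2·V2/C1 = 1.78 mM × 404 mL ÷ 144 mM = 4.994 mL
sodium hydroxide: C1V1 = C2V2 → 13.4 mM × 404 mL ÷ 2490 mM = 2.174 mL
ammonium chloride: C1V1 = C2V2 → 24.5 mM × 404 mL ÷ 1200 mM = 8.248 mL

L-proline 84.840 mg; thiamine 0.234 mL; EDTA 4.994 mL; sodium hydroxide 2.174 mL; ammonium chloride 8.248 mL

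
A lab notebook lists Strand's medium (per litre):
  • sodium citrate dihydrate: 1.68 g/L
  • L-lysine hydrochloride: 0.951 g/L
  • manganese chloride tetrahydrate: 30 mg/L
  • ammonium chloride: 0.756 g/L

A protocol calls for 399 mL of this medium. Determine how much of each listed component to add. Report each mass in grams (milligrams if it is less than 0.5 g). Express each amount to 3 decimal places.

sodium citrate dihydrate 0.670 g; L-lysine hydrochloride 379.449 mg; manganese chloride tetrahydrate 11.970 mg; ammonium chloride 301.644 mg

Working volume: 399 mL = 0.399 L.
sodium citrate dihydrate: 1.68 g/L × 0.399 L = 0.670 g
L-lysine hydrochloride: 0.951 g/L × 0.399 L = 0.379449 g = 379.449 mg
manganese chloride tetrahydrate: 30 mg/L × 0.399 L = 11.970 mg
ammonium chloride: 0.756 g/L × 0.399 L = 0.301644 g = 301.644 mg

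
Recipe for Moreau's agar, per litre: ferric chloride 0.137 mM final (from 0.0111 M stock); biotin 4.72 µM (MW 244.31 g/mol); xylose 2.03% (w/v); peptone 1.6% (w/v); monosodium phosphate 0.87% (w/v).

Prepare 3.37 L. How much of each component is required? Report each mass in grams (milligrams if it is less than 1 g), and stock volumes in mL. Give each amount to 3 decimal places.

ferric chloride 41.594 mL; biotin 3.886 mg; xylose 68.411 g; peptone 53.920 g; monosodium phosphate 29.319 g

Working volume: 3.37 L.
ferric chloride: dilute stock: 0.137 mM × 3370 mL ÷ 11.1 mM = 41.594 mL
biotin: 4.72 µmol/L × 244.31 g/mol × 3.37 L ÷ 1000 = 3.886 mg
xylose: 2.03 g per 100 mL × 3370 mL ÷ 100 = 68.411 g
peptone: 1.6 g per 100 mL × 3370 mL ÷ 100 = 53.920 g
monosodium phosphate: 0.87 g per 100 mL × 3370 mL ÷ 100 = 29.319 g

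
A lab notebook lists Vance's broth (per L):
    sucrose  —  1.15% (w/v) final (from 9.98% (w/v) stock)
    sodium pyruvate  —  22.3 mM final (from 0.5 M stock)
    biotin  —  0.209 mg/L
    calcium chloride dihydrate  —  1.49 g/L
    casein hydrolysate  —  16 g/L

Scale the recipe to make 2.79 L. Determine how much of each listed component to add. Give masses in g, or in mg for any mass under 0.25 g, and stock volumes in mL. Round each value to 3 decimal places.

Working volume: 2.79 L.
sucrose: C1V1 = C2V2 → 1.15% ÷ 9.98% × 2790 mL = 321.493 mL
sodium pyruvate: dilute stock: 22.3 mM × 2790 mL ÷ 500 mM = 124.434 mL
biotin: 0.209 mg/L × 2.79 L = 0.583 mg
calcium chloride dihydrate: 1.49 g/L × 2.79 L = 4.157 g
casein hydrolysate: 16 g/L × 2.79 L = 44.640 g

sucrose 321.493 mL; sodium pyruvate 124.434 mL; biotin 0.583 mg; calcium chloride dihydrate 4.157 g; casein hydrolysate 44.640 g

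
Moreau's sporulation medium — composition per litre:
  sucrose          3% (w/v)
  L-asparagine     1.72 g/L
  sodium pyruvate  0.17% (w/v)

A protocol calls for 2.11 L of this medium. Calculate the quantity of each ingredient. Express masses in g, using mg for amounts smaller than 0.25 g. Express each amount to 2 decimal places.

Scale factor relative to 1 L: 2.11.
sucrose: 3 g per 100 mL × 2110 mL ÷ 100 = 63.30 g
L-asparagine: 1.72 g/L × 2.11 L = 3.63 g
sodium pyruvate: 0.17 g per 100 mL × 2110 mL ÷ 100 = 3.59 g

sucrose 63.30 g; L-asparagine 3.63 g; sodium pyruvate 3.59 g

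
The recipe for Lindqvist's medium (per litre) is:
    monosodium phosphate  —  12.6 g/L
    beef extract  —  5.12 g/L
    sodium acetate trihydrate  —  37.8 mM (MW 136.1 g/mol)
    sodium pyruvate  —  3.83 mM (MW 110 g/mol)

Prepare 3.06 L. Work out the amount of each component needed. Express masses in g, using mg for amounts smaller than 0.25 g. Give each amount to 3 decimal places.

monosodium phosphate 38.556 g; beef extract 15.667 g; sodium acetate trihydrate 15.742 g; sodium pyruvate 1.289 g

Scale factor relative to 1 L: 3.06.
monosodium phosphate: 12.6 g/L × 3.06 L = 38.556 g
beef extract: 5.12 g/L × 3.06 L = 15.667 g
sodium acetate trihydrate: 37.8 mmol/L × 136.1 g/mol × 3.06 L ÷ 1000 = 15.742 g
sodium pyruvate: 3.83 mmol/L × 110 g/mol × 3.06 L ÷ 1000 = 1.289 g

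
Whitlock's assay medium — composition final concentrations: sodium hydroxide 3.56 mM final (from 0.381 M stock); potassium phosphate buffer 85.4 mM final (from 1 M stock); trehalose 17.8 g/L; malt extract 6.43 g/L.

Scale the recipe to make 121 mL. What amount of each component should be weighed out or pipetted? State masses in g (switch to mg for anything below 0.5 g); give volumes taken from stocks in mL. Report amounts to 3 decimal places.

Scale factor relative to 1 L: 0.121.
sodium hydroxide: V = C2·V2/C1 = 3.56 mM × 121 mL ÷ 381 mM = 1.131 mL
potassium phosphate buffer: C1V1 = C2V2 → 85.4 mM × 121 mL ÷ 1000 mM = 10.333 mL
trehalose: 17.8 g/L × 0.121 L = 2.154 g
malt extract: 6.43 g/L × 0.121 L = 0.778 g

sodium hydroxide 1.131 mL; potassium phosphate buffer 10.333 mL; trehalose 2.154 g; malt extract 0.778 g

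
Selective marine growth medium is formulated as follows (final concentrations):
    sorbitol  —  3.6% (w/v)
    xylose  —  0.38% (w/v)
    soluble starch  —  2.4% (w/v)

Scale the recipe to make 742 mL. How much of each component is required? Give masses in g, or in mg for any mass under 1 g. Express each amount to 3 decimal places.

Target volume = 742 mL = 0.742 L.
sorbitol: 3.6% w/v = 36 g/L → 36 × 0.742 L = 26.712 g
xylose: 0.38 g per 100 mL × 742 mL ÷ 100 = 2.820 g
soluble starch: 2.4 g per 100 mL × 742 mL ÷ 100 = 17.808 g

sorbitol 26.712 g; xylose 2.820 g; soluble starch 17.808 g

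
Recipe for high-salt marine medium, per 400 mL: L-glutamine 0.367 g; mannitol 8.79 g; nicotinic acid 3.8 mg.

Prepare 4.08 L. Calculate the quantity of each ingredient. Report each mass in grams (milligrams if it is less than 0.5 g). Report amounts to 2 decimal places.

L-glutamine 3.74 g; mannitol 89.66 g; nicotinic acid 38.76 mg

Ratio of target to recipe volume: 4080 / 400 = 10.2.
L-glutamine: 0.367 g × (4080 mL / 400 mL) = 3.74 g
mannitol: 8.79 g × (4080 mL / 400 mL) = 89.66 g
nicotinic acid: 3.8 mg × (4080 mL / 400 mL) = 38.76 mg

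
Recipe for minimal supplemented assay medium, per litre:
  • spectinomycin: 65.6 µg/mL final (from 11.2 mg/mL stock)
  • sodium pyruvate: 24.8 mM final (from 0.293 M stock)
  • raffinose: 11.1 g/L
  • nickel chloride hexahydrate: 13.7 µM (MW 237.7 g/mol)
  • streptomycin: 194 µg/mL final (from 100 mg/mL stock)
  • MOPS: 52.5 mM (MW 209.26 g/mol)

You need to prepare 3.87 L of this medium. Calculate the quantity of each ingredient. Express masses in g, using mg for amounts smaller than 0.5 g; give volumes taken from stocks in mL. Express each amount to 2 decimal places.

Scale factor relative to 1 L: 3.87.
spectinomycin: dilute stock: 65.6 µg/mL × 3870 mL ÷ 11200 µg/mL = 22.67 mL
sodium pyruvate: dilute stock: 24.8 mM × 3870 mL ÷ 293 mM = 327.56 mL
raffinose: 11.1 g/L × 3.87 L = 42.96 g
nickel chloride hexahydrate: 13.7 µmol/L × 237.7 g/mol × 3.87 L ÷ 1000 = 12.60 mg
streptomycin: V = C2·V2/C1 = 194 µg/mL × 3870 mL ÷ 100000 µg/mL = 7.51 mL
MOPS: 52.5 mmol/L × 209.26 g/mol × 3.87 L ÷ 1000 = 42.52 g

spectinomycin 22.67 mL; sodium pyruvate 327.56 mL; raffinose 42.96 g; nickel chloride hexahydrate 12.60 mg; streptomycin 7.51 mL; MOPS 42.52 g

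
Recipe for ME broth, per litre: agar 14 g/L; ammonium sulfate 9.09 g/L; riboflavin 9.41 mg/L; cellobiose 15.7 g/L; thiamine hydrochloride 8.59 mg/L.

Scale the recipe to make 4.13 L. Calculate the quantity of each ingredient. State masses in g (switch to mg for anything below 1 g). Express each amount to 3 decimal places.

Working volume: 4.13 L.
agar: 14 g/L × 4.13 L = 57.820 g
ammonium sulfate: 9.09 g/L × 4.13 L = 37.542 g
riboflavin: 9.41 mg/L × 4.13 L = 38.863 mg
cellobiose: 15.7 g/L × 4.13 L = 64.841 g
thiamine hydrochloride: 8.59 mg/L × 4.13 L = 35.477 mg

agar 57.820 g; ammonium sulfate 37.542 g; riboflavin 38.863 mg; cellobiose 64.841 g; thiamine hydrochloride 35.477 mg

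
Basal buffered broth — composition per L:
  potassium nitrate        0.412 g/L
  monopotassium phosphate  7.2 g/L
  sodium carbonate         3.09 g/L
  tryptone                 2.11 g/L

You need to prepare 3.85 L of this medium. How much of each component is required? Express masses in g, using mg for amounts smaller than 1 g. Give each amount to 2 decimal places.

potassium nitrate 1.59 g; monopotassium phosphate 27.72 g; sodium carbonate 11.90 g; tryptone 8.12 g

Working volume: 3.85 L.
potassium nitrate: 0.412 g/L × 3.85 L = 1.59 g
monopotassium phosphate: 7.2 g/L × 3.85 L = 27.72 g
sodium carbonate: 3.09 g/L × 3.85 L = 11.90 g
tryptone: 2.11 g/L × 3.85 L = 8.12 g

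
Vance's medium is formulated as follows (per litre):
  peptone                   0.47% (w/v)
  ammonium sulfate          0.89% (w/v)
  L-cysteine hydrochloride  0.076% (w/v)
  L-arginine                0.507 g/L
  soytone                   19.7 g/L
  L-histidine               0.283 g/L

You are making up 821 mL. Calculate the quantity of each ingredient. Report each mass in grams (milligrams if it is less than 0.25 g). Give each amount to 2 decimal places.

peptone 3.86 g; ammonium sulfate 7.31 g; L-cysteine hydrochloride 0.62 g; L-arginine 0.42 g; soytone 16.17 g; L-histidine 232.34 mg

Target volume = 821 mL = 0.821 L.
peptone: 0.47 g per 100 mL × 821 mL ÷ 100 = 3.86 g
ammonium sulfate: 0.89 g per 100 mL × 821 mL ÷ 100 = 7.31 g
L-cysteine hydrochloride: 0.076 g per 100 mL × 821 mL ÷ 100 = 0.62 g
L-arginine: 0.507 g/L × 0.821 L = 0.42 g
soytone: 19.7 g/L × 0.821 L = 16.17 g
L-histidine: 0.283 g/L × 0.821 L = 0.232343 g = 232.34 mg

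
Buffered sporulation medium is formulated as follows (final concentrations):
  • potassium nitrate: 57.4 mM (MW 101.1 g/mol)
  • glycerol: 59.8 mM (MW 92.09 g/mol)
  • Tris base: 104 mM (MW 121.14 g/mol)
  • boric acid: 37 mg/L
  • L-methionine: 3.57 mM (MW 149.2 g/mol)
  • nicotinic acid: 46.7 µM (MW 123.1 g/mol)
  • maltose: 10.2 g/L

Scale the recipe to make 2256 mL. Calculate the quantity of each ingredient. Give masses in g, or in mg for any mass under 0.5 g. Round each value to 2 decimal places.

Scale factor relative to 1 L: 2.256.
potassium nitrate: 57.4 mmol/L × 101.1 g/mol × 2.256 L ÷ 1000 = 13.09 g
glycerol: 59.8 mmol/L × 92.09 g/mol × 2.256 L ÷ 1000 = 12.42 g
Tris base: 104 mmol/L × 121.14 g/mol × 2.256 L ÷ 1000 = 28.42 g
boric acid: 37 mg/L × 2.256 L = 83.47 mg
L-methionine: 3.57 mmol/L × 149.2 g/mol × 2.256 L ÷ 1000 = 1.20 g
nicotinic acid: 46.7 µmol/L × 123.1 g/mol × 2.256 L ÷ 1000 = 12.97 mg
maltose: 10.2 g/L × 2.256 L = 23.01 g

potassium nitrate 13.09 g; glycerol 12.42 g; Tris base 28.42 g; boric acid 83.47 mg; L-methionine 1.20 g; nicotinic acid 12.97 mg; maltose 23.01 g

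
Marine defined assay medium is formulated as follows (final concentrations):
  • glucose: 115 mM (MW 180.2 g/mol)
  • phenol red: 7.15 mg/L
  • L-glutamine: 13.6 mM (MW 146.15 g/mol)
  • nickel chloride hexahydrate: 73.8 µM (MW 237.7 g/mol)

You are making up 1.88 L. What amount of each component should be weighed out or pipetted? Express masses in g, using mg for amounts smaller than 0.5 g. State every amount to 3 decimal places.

Scale factor relative to 1 L: 1.88.
glucose: 115 mmol/L × 180.2 g/mol × 1.88 L ÷ 1000 = 38.959 g
phenol red: 7.15 mg/L × 1.88 L = 13.442 mg
L-glutamine: 13.6 mmol/L × 146.15 g/mol × 1.88 L ÷ 1000 = 3.737 g
nickel chloride hexahydrate: 73.8 µmol/L × 237.7 g/mol × 1.88 L ÷ 1000 = 32.979 mg

glucose 38.959 g; phenol red 13.442 mg; L-glutamine 3.737 g; nickel chloride hexahydrate 32.979 mg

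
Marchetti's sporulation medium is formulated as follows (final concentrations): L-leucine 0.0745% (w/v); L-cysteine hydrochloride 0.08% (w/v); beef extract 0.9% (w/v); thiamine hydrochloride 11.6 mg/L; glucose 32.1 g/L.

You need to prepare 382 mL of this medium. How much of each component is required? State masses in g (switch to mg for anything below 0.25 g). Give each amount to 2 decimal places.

L-leucine 0.28 g; L-cysteine hydrochloride 0.31 g; beef extract 3.44 g; thiamine hydrochloride 4.43 mg; glucose 12.26 g

Scale factor relative to 1 L: 0.382.
L-leucine: 0.0745% w/v = 0.745 g/L → 0.745 × 0.382 L = 0.28 g
L-cysteine hydrochloride: 0.08% w/v = 0.8 g/L → 0.8 × 0.382 L = 0.31 g
beef extract: 0.9 g per 100 mL × 382 mL ÷ 100 = 3.44 g
thiamine hydrochloride: 11.6 mg/L × 0.382 L = 4.43 mg
glucose: 32.1 g/L × 0.382 L = 12.26 g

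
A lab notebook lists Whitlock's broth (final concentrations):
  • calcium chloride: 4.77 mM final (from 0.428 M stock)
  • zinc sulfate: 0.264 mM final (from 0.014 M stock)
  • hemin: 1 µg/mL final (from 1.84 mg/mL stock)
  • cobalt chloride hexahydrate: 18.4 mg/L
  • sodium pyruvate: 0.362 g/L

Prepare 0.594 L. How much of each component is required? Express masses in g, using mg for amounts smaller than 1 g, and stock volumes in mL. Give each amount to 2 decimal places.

calcium chloride 6.62 mL; zinc sulfate 11.20 mL; hemin 0.32 mL; cobalt chloride hexahydrate 10.93 mg; sodium pyruvate 215.03 mg

Working volume: 0.594 L.
calcium chloride: dilute stock: 4.77 mM × 594 mL ÷ 428 mM = 6.62 mL
zinc sulfate: dilute stock: 0.264 mM × 594 mL ÷ 14 mM = 11.20 mL
hemin: dilute stock: 1 µg/mL × 594 mL ÷ 1840 µg/mL = 0.32 mL
cobalt chloride hexahydrate: 18.4 mg/L × 0.594 L = 10.93 mg
sodium pyruvate: 0.362 g/L × 0.594 L = 0.215028 g = 215.03 mg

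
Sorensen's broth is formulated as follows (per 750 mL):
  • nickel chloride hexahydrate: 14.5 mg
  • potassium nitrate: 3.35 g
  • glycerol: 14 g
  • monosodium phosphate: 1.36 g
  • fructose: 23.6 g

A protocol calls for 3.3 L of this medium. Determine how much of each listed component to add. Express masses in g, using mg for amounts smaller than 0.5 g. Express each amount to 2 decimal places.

Scale factor = 3300 mL / 750 mL = 4.4.
nickel chloride hexahydrate: 14.5 mg × (3300 mL / 750 mL) = 63.80 mg
potassium nitrate: 3.35 g × (3300 mL / 750 mL) = 14.74 g
glycerol: 14 g × (3300 mL / 750 mL) = 61.60 g
monosodium phosphate: 1.36 g × (3300 mL / 750 mL) = 5.98 g
fructose: 23.6 g × (3300 mL / 750 mL) = 103.84 g

nickel chloride hexahydrate 63.80 mg; potassium nitrate 14.74 g; glycerol 61.60 g; monosodium phosphate 5.98 g; fructose 103.84 g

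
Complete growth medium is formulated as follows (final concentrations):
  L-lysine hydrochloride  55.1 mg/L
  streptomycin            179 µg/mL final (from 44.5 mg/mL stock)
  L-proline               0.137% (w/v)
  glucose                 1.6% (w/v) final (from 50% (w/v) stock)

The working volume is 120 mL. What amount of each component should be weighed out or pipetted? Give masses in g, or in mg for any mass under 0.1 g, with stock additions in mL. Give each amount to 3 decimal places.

Scale factor relative to 1 L: 0.12.
L-lysine hydrochloride: 55.1 mg/L × 0.12 L = 6.612 mg
streptomycin: dilute stock: 179 µg/mL × 120 mL ÷ 44500 µg/mL = 0.483 mL
L-proline: 0.137 g per 100 mL × 120 mL ÷ 100 = 0.164 g
glucose: V = C2·V2/C1 = 1.6% ÷ 50% × 120 mL = 3.840 mL

L-lysine hydrochloride 6.612 mg; streptomycin 0.483 mL; L-proline 0.164 g; glucose 3.840 mL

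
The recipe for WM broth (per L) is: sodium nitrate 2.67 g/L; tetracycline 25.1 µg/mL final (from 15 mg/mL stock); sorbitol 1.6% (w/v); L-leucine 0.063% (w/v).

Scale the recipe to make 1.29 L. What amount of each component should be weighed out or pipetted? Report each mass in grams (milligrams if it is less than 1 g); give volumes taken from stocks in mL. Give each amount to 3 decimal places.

sodium nitrate 3.444 g; tetracycline 2.159 mL; sorbitol 20.640 g; L-leucine 812.700 mg

Scale factor relative to 1 L: 1.29.
sodium nitrate: 2.67 g/L × 1.29 L = 3.444 g
tetracycline: dilute stock: 25.1 µg/mL × 1290 mL ÷ 15000 µg/mL = 2.159 mL
sorbitol: 1.6% w/v = 16 g/L → 16 × 1.29 L = 20.640 g
L-leucine: 0.063 g per 100 mL × 1290 mL ÷ 100 = 0.8127 g = 812.700 mg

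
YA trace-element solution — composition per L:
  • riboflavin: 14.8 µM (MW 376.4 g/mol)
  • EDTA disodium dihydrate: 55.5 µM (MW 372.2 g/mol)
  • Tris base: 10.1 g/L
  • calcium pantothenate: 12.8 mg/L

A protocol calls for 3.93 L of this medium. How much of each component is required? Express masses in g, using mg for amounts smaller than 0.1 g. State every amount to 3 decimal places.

Scale factor relative to 1 L: 3.93.
riboflavin: 14.8 µmol/L × 376.4 g/mol × 3.93 L ÷ 1000 = 21.893 mg
EDTA disodium dihydrate: 55.5 µmol/L × 372.2 g/mol × 3.93 L ÷ 1000 = 81.182 mg
Tris base: 10.1 g/L × 3.93 L = 39.693 g
calcium pantothenate: 12.8 mg/L × 3.93 L = 50.304 mg

riboflavin 21.893 mg; EDTA disodium dihydrate 81.182 mg; Tris base 39.693 g; calcium pantothenate 50.304 mg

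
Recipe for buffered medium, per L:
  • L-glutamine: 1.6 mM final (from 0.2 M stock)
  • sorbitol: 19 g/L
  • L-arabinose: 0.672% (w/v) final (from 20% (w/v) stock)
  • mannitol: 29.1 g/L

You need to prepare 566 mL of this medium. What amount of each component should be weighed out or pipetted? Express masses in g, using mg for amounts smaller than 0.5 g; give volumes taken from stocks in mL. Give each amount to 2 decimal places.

Scale factor relative to 1 L: 0.566.
L-glutamine: C1V1 = C2V2 → 1.6 mM × 566 mL ÷ 200 mM = 4.53 mL
sorbitol: 19 g/L × 0.566 L = 10.75 g
L-arabinose: C1V1 = C2V2 → 0.672% ÷ 20% × 566 mL = 19.02 mL
mannitol: 29.1 g/L × 0.566 L = 16.47 g

L-glutamine 4.53 mL; sorbitol 10.75 g; L-arabinose 19.02 mL; mannitol 16.47 g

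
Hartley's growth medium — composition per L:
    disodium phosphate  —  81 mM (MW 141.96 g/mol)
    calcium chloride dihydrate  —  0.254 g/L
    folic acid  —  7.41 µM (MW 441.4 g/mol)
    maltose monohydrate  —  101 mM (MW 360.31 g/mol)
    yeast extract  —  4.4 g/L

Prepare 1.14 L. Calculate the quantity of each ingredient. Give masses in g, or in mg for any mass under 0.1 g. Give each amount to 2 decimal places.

Working volume: 1.14 L.
disodium phosphate: 81 mmol/L × 141.96 g/mol × 1.14 L ÷ 1000 = 13.11 g
calcium chloride dihydrate: 0.254 g/L × 1.14 L = 0.29 g
folic acid: 7.41 µmol/L × 441.4 g/mol × 1.14 L ÷ 1000 = 3.73 mg
maltose monohydrate: 101 mmol/L × 360.31 g/mol × 1.14 L ÷ 1000 = 41.49 g
yeast extract: 4.4 g/L × 1.14 L = 5.02 g

disodium phosphate 13.11 g; calcium chloride dihydrate 0.29 g; folic acid 3.73 mg; maltose monohydrate 41.49 g; yeast extract 5.02 g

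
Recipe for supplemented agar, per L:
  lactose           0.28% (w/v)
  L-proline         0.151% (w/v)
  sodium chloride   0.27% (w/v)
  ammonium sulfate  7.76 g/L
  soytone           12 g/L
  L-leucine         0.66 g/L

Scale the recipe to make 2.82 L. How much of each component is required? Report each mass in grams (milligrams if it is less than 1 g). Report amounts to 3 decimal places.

lactose 7.896 g; L-proline 4.258 g; sodium chloride 7.614 g; ammonium sulfate 21.883 g; soytone 33.840 g; L-leucine 1.861 g

Scale factor relative to 1 L: 2.82.
lactose: 0.28% w/v = 2.8 g/L → 2.8 × 2.82 L = 7.896 g
L-proline: 0.151 g per 100 mL × 2820 mL ÷ 100 = 4.258 g
sodium chloride: 0.27 g per 100 mL × 2820 mL ÷ 100 = 7.614 g
ammonium sulfate: 7.76 g/L × 2.82 L = 21.883 g
soytone: 12 g/L × 2.82 L = 33.840 g
L-leucine: 0.66 g/L × 2.82 L = 1.861 g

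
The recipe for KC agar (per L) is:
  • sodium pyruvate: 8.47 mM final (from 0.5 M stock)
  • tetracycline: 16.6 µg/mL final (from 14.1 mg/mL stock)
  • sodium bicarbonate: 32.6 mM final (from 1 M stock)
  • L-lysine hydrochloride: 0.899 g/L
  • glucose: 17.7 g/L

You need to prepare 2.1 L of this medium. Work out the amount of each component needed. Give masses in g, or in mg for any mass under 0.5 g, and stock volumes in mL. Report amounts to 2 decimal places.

Working volume: 2.1 L.
sodium pyruvate: dilute stock: 8.47 mM × 2100 mL ÷ 500 mM = 35.57 mL
tetracycline: V = C2·V2/C1 = 16.6 µg/mL × 2100 mL ÷ 14100 µg/mL = 2.47 mL
sodium bicarbonate: C1V1 = C2V2 → 32.6 mM × 2100 mL ÷ 1000 mM = 68.46 mL
L-lysine hydrochloride: 0.899 g/L × 2.1 L = 1.89 g
glucose: 17.7 g/L × 2.1 L = 37.17 g

sodium pyruvate 35.57 mL; tetracycline 2.47 mL; sodium bicarbonate 68.46 mL; L-lysine hydrochloride 1.89 g; glucose 37.17 g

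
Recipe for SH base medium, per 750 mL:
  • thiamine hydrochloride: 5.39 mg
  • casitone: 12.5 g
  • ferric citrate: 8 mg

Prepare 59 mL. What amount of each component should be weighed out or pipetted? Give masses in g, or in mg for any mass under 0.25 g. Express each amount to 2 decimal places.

thiamine hydrochloride 0.42 mg; casitone 0.98 g; ferric citrate 0.63 mg

Ratio of target to recipe volume: 59 / 750 = 0.0786667.
thiamine hydrochloride: 5.39 mg × (59 mL / 750 mL) = 0.42 mg
casitone: 12.5 g × (59 mL / 750 mL) = 0.98 g
ferric citrate: 8 mg × (59 mL / 750 mL) = 0.63 mg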